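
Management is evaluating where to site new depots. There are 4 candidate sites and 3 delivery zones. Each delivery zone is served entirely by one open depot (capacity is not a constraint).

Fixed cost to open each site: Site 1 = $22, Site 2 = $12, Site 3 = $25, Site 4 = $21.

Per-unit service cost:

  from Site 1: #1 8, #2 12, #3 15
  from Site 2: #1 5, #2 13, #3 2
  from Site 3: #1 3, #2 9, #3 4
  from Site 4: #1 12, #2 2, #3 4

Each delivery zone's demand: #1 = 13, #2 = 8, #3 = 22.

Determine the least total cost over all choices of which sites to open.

For any fixed open set, each delivery zone goes to its cheapest open site; total = fixed + service.
{Site 2, Site 3, Site 4}: #1→Site 3 3·13=39, #2→Site 4 2·8=16, #3→Site 2 2·22=44. Service 99; fixed 58; total 157.
{Site 2, Site 4}: service 125 + fixed 33 = 158
{Site 1, Site 2, Site 3, Site 4}: service 99 + fixed 80 = 179
{Site 2}: service 213 + fixed 12 = 225
(All 15 nonempty subsets were checked; Site 2, Site 3 and Site 4 is lowest.)

Minimum total cost: 157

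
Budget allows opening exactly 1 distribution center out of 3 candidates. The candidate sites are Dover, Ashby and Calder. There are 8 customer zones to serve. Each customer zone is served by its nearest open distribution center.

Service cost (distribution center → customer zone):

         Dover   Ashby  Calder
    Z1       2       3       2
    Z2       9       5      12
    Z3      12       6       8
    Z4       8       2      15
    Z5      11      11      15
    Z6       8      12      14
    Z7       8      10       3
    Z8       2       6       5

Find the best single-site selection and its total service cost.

With exactly 1 open, each customer zone uses its cheapest among the chosen.
{Ashby}: Z1→Ashby 3, Z2→Ashby 5, Z3→Ashby 6, Z4→Ashby 2, Z5→Ashby 11, Z6→Ashby 12, Z7→Ashby 10, Z8→Ashby 6. Service cost 55.
{Dover}: service cost 60
{Calder}: service cost 74
Among all 3 size-1 choices, {Ashby} is lowest.

Choose Ashby only; total service cost 55.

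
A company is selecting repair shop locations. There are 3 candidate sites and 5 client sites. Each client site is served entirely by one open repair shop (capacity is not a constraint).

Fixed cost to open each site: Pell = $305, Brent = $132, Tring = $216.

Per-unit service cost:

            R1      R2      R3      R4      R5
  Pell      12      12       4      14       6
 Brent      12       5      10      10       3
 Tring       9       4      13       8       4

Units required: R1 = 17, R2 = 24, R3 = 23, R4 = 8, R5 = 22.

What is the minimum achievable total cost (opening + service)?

Minimum total cost: 832

For any fixed open set, each client site goes to its cheapest open site; total = fixed + service.
{Brent}: R1→Brent 12·17=204, R2→Brent 5·24=120, R3→Brent 10·23=230, R4→Brent 10·8=80, R5→Brent 3·22=66. Service 700; fixed 132; total 832.
{Tring}: service 700 + fixed 216 = 916
{Brent, Tring}: R1→Tring 9·17=153, R2→Tring 4·24=96, R3→Brent 10·23=230, R4→Tring 8·8=64, R5→Brent 3·22=66. Service 609; fixed 348; total 957.
{Pell, Brent, Tring}: R1→Tring 9·17=153, R2→Tring 4·24=96, R3→Pell 4·23=92, R4→Tring 8·8=64, R5→Brent 3·22=66. Service 471; fixed 653; total 1124.
No other subset beats 832.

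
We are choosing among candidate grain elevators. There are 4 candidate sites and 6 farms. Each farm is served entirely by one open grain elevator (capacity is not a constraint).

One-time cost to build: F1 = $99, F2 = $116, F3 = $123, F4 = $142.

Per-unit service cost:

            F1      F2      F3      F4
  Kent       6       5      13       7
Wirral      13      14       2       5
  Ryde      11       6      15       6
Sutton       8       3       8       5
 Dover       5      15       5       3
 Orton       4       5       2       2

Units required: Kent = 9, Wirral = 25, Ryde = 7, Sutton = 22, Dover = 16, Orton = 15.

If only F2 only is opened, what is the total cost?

Total cost: 934

Each farm is assigned to its cheapest site among the open ones.
{F2}: Kent→F2 5·9=45, Wirral→F2 14·25=350, Ryde→F2 6·7=42, Sutton→F2 3·22=66, Dover→F2 15·16=240, Orton→F2 5·15=75. Service 818; fixed 116; total 934.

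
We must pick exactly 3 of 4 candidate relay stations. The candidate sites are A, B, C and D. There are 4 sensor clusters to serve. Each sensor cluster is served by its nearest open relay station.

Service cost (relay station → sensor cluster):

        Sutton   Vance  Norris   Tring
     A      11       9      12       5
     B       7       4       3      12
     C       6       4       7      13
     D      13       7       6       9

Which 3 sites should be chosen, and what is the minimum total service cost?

With exactly 3 open, each sensor cluster uses its cheapest among the chosen.
{A, B, C}: Sutton→C 6, Vance→B 4, Norris→B 3, Tring→A 5. Service cost 18.
{A, B, D}: service cost 19
{A, C, D}: service cost 21
Among all 4 size-3 choices, {A, B, C} is lowest.

Choose A, B and C; total service cost 18.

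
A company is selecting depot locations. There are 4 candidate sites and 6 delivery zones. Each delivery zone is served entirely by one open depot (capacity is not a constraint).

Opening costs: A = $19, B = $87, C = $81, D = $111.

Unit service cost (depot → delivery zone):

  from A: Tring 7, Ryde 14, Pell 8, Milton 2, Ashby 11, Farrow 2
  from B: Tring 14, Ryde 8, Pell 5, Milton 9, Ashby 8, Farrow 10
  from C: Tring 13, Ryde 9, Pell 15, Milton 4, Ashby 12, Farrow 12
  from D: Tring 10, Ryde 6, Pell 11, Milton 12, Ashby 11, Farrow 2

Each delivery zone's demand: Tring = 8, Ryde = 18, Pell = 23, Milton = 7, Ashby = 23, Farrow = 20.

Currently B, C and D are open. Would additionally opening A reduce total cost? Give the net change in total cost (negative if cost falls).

Yes — net change −19 (cost falls by 19).

Current service cost with {B, C, D}: 555.
Adding A: each delivery zone re-picks its cheapest; new service cost 517, saving 38.
Extra fixed cost: 19. Net change = 19 − 38 = -19.
(Totals: 834 → 815.)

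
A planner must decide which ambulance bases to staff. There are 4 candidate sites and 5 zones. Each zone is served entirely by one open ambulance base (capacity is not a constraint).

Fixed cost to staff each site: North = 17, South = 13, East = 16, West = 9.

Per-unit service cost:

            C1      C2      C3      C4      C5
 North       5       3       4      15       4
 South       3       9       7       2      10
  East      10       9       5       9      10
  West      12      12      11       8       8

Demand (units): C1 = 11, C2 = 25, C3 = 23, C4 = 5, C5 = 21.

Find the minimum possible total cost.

Minimum total cost: 324

For any fixed open set, each zone goes to its cheapest open site; total = fixed + service.
{North, South}: C1→South 3·11=33, C2→North 3·25=75, C3→North 4·23=92, C4→South 2·5=10, C5→North 4·21=84. Service 294; fixed 30; total 324.
{North, South, West}: C1→South 3·11=33, C2→North 3·25=75, C3→North 4·23=92, C4→South 2·5=10, C5→North 4·21=84. Service 294; fixed 39; total 333.
{North, South, East}: C1→South 3·11=33, C2→North 3·25=75, C3→North 4·23=92, C4→South 2·5=10, C5→North 4·21=84. Service 294; fixed 46; total 340.
{North, South, East, West}: service 294 + fixed 55 = 349
No other subset beats 324.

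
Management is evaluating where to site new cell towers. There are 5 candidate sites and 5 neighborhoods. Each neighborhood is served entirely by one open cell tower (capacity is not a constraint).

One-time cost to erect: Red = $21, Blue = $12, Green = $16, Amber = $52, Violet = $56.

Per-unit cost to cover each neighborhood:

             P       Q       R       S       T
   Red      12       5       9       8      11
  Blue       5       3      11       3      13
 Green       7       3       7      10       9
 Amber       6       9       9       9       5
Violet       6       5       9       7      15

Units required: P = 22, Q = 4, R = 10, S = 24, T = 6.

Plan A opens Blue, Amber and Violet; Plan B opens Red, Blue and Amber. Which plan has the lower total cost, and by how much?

Plan B is cheaper by 35.

Plan A: {Blue, Amber, Violet}: P→Blue 5·22=110, Q→Blue 3·4=12, R→Amber 9·10=90, S→Blue 3·24=72, T→Amber 5·6=30. Service 314; fixed 120; total 434.
Plan B: {Red, Blue, Amber}: P→Blue 5·22=110, Q→Blue 3·4=12, R→Red 9·10=90, S→Blue 3·24=72, T→Amber 5·6=30. Service 314; fixed 85; total 399.
Difference: |434 − 399| = 35.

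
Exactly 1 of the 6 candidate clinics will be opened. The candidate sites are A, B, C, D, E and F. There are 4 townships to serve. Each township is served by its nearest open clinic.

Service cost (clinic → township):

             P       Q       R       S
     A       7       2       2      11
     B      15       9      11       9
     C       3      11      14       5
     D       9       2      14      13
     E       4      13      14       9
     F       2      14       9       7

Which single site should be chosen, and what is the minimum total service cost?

With exactly 1 open, each township uses its cheapest among the chosen.
{A}: P→A 7, Q→A 2, R→A 2, S→A 11. Service cost 22.
{F}: service cost 32
{C}: service cost 33
Among all 6 size-1 choices, {A} is lowest.

Choose A only; total service cost 22.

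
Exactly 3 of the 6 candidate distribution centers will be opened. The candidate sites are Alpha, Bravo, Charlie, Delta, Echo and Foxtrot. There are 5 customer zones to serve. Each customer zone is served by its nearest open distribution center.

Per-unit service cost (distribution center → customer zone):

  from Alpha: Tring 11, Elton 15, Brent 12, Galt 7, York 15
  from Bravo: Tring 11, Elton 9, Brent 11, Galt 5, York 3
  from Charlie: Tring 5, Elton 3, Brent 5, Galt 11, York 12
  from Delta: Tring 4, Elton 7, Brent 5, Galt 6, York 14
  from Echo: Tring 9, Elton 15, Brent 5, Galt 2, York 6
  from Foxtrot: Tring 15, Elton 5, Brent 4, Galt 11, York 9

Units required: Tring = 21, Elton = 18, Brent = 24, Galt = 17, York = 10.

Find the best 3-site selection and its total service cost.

Choose Bravo, Charlie and Echo; total service cost 343.

With exactly 3 open, each customer zone uses its cheapest among the chosen.
{Bravo, Charlie, Echo}: Tring→Charlie 5·21=105, Elton→Charlie 3·18=54, Brent→Charlie 5·24=120, Galt→Echo 2·17=34, York→Bravo 3·10=30. Service cost 343.
{Charlie, Echo, Foxtrot}: service cost 349
{Charlie, Delta, Echo}: service cost 352
Among all 20 size-3 choices, {Bravo, Charlie, Echo} is lowest.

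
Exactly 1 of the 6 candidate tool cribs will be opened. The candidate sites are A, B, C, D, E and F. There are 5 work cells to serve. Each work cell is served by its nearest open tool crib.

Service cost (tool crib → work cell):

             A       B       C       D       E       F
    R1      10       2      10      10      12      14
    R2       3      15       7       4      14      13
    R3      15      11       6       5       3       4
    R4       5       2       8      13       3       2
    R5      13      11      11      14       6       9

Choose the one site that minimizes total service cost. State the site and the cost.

Choose E only; total service cost 38.

With exactly 1 open, each work cell uses its cheapest among the chosen.
{E}: R1→E 12, R2→E 14, R3→E 3, R4→E 3, R5→E 6. Service cost 38.
{B}: service cost 41
{C}: service cost 42
Among all 6 size-1 choices, {E} is lowest.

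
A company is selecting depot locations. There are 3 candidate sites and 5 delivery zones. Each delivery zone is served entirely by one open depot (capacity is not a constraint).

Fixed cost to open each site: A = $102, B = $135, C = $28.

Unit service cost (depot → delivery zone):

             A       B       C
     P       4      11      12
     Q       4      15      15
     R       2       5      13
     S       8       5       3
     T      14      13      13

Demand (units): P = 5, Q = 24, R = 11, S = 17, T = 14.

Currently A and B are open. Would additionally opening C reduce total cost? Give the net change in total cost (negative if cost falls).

Yes — net change −6 (cost falls by 6).

Current service cost with {A, B}: 405.
Adding C: each delivery zone re-picks its cheapest; new service cost 371, saving 34.
Extra fixed cost: 28. Net change = 28 − 34 = -6.
(Totals: 642 → 636.)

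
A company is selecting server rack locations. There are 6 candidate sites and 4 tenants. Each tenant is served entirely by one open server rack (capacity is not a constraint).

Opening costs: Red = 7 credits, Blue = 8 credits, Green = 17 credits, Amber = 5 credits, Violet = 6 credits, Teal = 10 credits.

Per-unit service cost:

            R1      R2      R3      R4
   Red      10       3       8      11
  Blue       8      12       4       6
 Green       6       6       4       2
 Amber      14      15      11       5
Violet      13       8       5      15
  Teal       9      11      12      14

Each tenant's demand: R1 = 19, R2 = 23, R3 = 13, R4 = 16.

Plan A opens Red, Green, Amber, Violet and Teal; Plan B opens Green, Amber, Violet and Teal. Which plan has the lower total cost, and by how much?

Plan A: {Red, Green, Amber, Violet, Teal}: R1→Green 6·19=114, R2→Red 3·23=69, R3→Green 4·13=52, R4→Green 2·16=32. Service 267; fixed 45; total 312.
Plan B: {Green, Amber, Violet, Teal}: R1→Green 6·19=114, R2→Green 6·23=138, R3→Green 4·13=52, R4→Green 2·16=32. Service 336; fixed 38; total 374.
Difference: |312 − 374| = 62.

Plan A is cheaper by 62.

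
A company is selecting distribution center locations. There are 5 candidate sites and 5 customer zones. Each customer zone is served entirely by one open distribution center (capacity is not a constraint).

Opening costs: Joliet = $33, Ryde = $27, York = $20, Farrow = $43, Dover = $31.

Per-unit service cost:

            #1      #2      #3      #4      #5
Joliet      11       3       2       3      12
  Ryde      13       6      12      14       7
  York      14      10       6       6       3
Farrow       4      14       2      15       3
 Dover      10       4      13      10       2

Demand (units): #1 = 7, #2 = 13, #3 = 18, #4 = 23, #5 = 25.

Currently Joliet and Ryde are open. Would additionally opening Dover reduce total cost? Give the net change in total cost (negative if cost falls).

Current service cost with {Joliet, Ryde}: 396.
Adding Dover: each customer zone re-picks its cheapest; new service cost 264, saving 132.
Extra fixed cost: 31. Net change = 31 − 132 = -101.
(Totals: 456 → 355.)

Yes — net change −101 (cost falls by 101).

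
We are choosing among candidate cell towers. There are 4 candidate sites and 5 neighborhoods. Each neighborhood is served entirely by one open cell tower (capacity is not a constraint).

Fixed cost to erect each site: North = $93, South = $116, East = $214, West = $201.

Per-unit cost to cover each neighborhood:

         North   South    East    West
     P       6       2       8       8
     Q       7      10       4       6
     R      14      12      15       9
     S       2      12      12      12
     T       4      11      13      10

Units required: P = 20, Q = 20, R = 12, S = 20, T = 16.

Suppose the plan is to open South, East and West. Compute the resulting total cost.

Total cost: 1159

Each neighborhood is assigned to its cheapest site among the open ones.
{South, East, West}: P→South 2·20=40, Q→East 4·20=80, R→West 9·12=108, S→South 12·20=240, T→West 10·16=160. Service 628; fixed 531; total 1159.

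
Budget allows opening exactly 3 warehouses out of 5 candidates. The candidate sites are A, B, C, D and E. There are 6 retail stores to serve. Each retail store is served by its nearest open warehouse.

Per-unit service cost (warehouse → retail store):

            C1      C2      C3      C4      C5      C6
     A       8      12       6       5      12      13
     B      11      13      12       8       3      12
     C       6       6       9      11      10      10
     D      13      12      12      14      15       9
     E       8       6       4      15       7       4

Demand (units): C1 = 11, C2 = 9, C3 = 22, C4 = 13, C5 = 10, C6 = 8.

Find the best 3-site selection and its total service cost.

Choose A, B and E; total service cost 357.

With exactly 3 open, each retail store uses its cheapest among the chosen.
{A, B, E}: C1→A 8·11=88, C2→E 6·9=54, C3→E 4·22=88, C4→A 5·13=65, C5→B 3·10=30, C6→E 4·8=32. Service cost 357.
{B, C, E}: service cost 374
{A, C, E}: service cost 375
Among all 10 size-3 choices, {A, B, E} is lowest.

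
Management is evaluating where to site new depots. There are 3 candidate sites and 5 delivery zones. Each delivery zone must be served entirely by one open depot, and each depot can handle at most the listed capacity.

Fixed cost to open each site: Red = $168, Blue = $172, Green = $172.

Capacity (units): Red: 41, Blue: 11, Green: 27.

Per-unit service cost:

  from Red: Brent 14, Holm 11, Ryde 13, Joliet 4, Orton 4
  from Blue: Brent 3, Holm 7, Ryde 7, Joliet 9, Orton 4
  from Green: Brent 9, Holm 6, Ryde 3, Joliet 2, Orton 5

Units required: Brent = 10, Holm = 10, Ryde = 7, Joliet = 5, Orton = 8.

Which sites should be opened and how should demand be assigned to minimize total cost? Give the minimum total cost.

Minimum total cost: 561

Open {Red}: Brent→Red 14·10=140, Holm→Red 11·10=110, Ryde→Red 13·7=91, Joliet→Red 4·5=20, Orton→Red 4·8=32.
Loads: Red carries 40/41. Service 393; fixed 168; total 561.
Next best feasible plan costs 563.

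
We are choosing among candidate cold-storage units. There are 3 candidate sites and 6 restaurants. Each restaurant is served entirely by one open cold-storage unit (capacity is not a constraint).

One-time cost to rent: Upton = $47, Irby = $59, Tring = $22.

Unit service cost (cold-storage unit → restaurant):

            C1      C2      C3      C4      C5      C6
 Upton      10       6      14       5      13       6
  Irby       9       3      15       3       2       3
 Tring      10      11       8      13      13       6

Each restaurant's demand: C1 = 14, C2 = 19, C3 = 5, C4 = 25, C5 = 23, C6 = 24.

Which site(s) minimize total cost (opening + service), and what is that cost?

Open Irby and Tring; minimum total cost 497.

For any fixed open set, each restaurant goes to its cheapest open site; total = fixed + service.
{Irby, Tring}: C1→Irby 9·14=126, C2→Irby 3·19=57, C3→Tring 8·5=40, C4→Irby 3·25=75, C5→Irby 2·23=46, C6→Irby 3·24=72. Service 416; fixed 81; total 497.
{Irby}: C1→Irby 9·14=126, C2→Irby 3·19=57, C3→Irby 15·5=75, C4→Irby 3·25=75, C5→Irby 2·23=46, C6→Irby 3·24=72. Service 451; fixed 59; total 510.
{Upton, Irby, Tring}: C1→Irby 9·14=126, C2→Irby 3·19=57, C3→Tring 8·5=40, C4→Irby 3·25=75, C5→Irby 2·23=46, C6→Irby 3·24=72. Service 416; fixed 128; total 544.
{Tring}: service 1157 + fixed 22 = 1179
No other subset beats 497.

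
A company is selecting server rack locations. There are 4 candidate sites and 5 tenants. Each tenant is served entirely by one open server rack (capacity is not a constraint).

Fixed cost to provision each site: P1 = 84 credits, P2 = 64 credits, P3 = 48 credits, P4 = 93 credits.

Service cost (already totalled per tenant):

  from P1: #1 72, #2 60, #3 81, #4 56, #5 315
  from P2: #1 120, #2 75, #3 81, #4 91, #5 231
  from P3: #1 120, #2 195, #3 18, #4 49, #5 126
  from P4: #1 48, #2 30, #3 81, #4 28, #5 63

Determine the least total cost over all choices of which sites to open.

Minimum total cost: 328

For any fixed open set, each tenant goes to its cheapest open site; total = fixed + service.
{P3, P4}: #1→P4 48, #2→P4 30, #3→P3 18, #4→P4 28, #5→P4 63. Service 187; fixed 141; total 328.
{P4}: #1→P4 48, #2→P4 30, #3→P4 81, #4→P4 28, #5→P4 63. Service 250; fixed 93; total 343.
{P2, P3, P4}: service 187 + fixed 205 = 392
{P1, P2, P3, P4}: #1→P4 48, #2→P4 30, #3→P3 18, #4→P4 28, #5→P4 63. Service 187; fixed 289; total 476.
No other subset beats 328.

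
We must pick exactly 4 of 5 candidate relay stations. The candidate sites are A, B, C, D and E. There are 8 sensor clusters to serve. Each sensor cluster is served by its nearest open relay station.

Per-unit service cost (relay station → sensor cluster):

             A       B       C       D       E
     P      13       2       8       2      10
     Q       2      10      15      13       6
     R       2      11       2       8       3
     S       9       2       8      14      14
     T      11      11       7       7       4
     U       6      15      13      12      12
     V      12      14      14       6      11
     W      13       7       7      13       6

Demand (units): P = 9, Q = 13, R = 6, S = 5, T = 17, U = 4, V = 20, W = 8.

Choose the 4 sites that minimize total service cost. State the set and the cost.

Choose A, B, D and E; total service cost 326.

With exactly 4 open, each sensor cluster uses its cheapest among the chosen.
{A, B, D, E}: P→B 2·9=18, Q→A 2·13=26, R→A 2·6=12, S→B 2·5=10, T→E 4·17=68, U→A 6·4=24, V→D 6·20=120, W→E 6·8=48. Service cost 326.
{A, C, D, E}: service cost 356
{A, B, C, D}: service cost 385
Among all 5 size-4 choices, {A, B, D, E} is lowest.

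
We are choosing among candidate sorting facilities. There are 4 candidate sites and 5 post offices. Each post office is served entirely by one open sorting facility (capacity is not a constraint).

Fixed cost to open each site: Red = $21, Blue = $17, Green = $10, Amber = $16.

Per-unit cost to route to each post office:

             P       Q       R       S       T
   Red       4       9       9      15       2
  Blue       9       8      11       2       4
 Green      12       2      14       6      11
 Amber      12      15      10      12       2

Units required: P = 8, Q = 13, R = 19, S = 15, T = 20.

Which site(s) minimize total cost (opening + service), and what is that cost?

For any fixed open set, each post office goes to its cheapest open site; total = fixed + service.
{Red, Blue, Green}: P→Red 4·8=32, Q→Green 2·13=26, R→Red 9·19=171, S→Blue 2·15=30, T→Red 2·20=40. Service 299; fixed 48; total 347.
{Red, Blue, Green, Amber}: service 299 + fixed 64 = 363
{Red, Green}: P→Red 4·8=32, Q→Green 2·13=26, R→Red 9·19=171, S→Green 6·15=90, T→Red 2·20=40. Service 359; fixed 31; total 390.
{Green}: P→Green 12·8=96, Q→Green 2·13=26, R→Green 14·19=266, S→Green 6·15=90, T→Green 11·20=220. Service 698; fixed 10; total 708.
No other subset beats 347.

Open Red, Blue and Green; minimum total cost 347.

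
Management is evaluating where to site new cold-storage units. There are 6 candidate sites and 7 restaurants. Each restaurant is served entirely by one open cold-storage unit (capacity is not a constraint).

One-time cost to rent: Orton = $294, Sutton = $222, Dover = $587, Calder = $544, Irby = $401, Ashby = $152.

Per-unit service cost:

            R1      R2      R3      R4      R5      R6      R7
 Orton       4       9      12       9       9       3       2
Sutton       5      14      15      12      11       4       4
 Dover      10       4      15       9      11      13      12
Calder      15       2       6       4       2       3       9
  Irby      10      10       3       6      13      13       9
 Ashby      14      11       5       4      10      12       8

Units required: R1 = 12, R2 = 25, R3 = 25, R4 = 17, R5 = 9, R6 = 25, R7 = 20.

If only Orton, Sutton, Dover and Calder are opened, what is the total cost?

Each restaurant is assigned to its cheapest site among the open ones.
{Orton, Sutton, Dover, Calder}: R1→Orton 4·12=48, R2→Calder 2·25=50, R3→Calder 6·25=150, R4→Calder 4·17=68, R5→Calder 2·9=18, R6→Orton 3·25=75, R7→Orton 2·20=40. Service 449; fixed 1647; total 2096.

Total cost: 2096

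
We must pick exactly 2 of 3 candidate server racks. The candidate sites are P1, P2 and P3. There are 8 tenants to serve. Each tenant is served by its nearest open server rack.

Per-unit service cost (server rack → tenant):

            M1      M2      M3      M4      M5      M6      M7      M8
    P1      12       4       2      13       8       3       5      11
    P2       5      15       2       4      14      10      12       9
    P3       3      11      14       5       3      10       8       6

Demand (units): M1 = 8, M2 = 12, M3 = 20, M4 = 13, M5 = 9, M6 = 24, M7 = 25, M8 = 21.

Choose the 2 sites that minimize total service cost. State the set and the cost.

With exactly 2 open, each tenant uses its cheapest among the chosen.
{P1, P3}: M1→P3 3·8=24, M2→P1 4·12=48, M3→P1 2·20=40, M4→P3 5·13=65, M5→P3 3·9=27, M6→P1 3·24=72, M7→P1 5·25=125, M8→P3 6·21=126. Service cost 527.
{P1, P2}: service cost 638
{P2, P3}: service cost 841
Among all 3 size-2 choices, {P1, P3} is lowest.

Choose P1 and P3; total service cost 527.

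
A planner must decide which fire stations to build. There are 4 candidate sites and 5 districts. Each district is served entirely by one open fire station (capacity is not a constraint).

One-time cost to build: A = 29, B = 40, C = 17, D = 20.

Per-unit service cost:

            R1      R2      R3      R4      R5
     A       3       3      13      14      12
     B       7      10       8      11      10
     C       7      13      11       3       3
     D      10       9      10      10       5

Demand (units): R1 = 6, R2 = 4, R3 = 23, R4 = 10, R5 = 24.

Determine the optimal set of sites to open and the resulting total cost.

Open A, B and C; minimum total cost 402.

For any fixed open set, each district goes to its cheapest open site; total = fixed + service.
{A, B, C}: R1→A 3·6=18, R2→A 3·4=12, R3→B 8·23=184, R4→C 3·10=30, R5→C 3·24=72. Service 316; fixed 86; total 402.
{A, B, C, D}: R1→A 3·6=18, R2→A 3·4=12, R3→B 8·23=184, R4→C 3·10=30, R5→C 3·24=72. Service 316; fixed 106; total 422.
{B, C}: R1→B 7·6=42, R2→B 10·4=40, R3→B 8·23=184, R4→C 3·10=30, R5→C 3·24=72. Service 368; fixed 57; total 425.
{C}: R1→C 7·6=42, R2→C 13·4=52, R3→C 11·23=253, R4→C 3·10=30, R5→C 3·24=72. Service 449; fixed 17; total 466.
No other subset beats 402.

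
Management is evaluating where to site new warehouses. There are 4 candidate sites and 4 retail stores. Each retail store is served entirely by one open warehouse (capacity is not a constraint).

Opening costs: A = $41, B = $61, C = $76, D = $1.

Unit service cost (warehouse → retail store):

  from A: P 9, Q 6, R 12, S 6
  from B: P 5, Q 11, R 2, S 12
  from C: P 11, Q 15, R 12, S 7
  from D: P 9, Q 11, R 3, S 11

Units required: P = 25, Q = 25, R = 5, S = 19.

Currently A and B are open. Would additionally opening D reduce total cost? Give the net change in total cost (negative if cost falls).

Current service cost with {A, B}: 399.
Adding D: each retail store re-picks its cheapest; new service cost 399, saving 0.
Extra fixed cost: 1. Net change = 1 − 0 = 1.
(Totals: 501 → 502.)

No — net change +1 (cost rises by 1).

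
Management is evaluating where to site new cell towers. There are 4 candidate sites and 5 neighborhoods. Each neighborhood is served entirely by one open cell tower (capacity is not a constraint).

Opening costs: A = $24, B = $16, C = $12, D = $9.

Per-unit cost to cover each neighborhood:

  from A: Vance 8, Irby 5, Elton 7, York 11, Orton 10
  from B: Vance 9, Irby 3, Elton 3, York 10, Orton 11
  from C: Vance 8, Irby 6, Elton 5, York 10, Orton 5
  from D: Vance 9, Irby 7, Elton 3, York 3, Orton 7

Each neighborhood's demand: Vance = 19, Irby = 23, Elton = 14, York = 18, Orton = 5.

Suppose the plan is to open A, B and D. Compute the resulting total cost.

Each neighborhood is assigned to its cheapest site among the open ones.
{A, B, D}: Vance→A 8·19=152, Irby→B 3·23=69, Elton→B 3·14=42, York→D 3·18=54, Orton→D 7·5=35. Service 352; fixed 49; total 401.

Total cost: 401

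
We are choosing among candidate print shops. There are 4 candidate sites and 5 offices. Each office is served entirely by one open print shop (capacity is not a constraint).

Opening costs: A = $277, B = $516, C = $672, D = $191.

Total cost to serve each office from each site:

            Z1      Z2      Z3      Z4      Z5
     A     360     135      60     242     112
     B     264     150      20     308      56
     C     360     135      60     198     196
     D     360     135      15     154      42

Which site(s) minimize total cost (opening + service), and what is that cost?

Open D only; minimum total cost 897.

For any fixed open set, each office goes to its cheapest open site; total = fixed + service.
{D}: Z1→D 360, Z2→D 135, Z3→D 15, Z4→D 154, Z5→D 42. Service 706; fixed 191; total 897.
{A, D}: service 706 + fixed 468 = 1174
{A}: Z1→A 360, Z2→A 135, Z3→A 60, Z4→A 242, Z5→A 112. Service 909; fixed 277; total 1186.
{A, B, C, D}: service 610 + fixed 1656 = 2266
No other subset beats 897.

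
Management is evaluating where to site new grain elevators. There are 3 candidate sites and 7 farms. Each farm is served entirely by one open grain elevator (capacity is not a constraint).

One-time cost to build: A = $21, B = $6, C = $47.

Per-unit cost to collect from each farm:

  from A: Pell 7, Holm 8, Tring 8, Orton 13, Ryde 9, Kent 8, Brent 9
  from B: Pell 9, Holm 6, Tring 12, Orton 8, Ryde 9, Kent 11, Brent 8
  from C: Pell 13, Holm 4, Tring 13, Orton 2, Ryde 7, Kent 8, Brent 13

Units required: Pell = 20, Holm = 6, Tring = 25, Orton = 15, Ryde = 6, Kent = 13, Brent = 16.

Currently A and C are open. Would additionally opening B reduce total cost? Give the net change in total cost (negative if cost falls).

Yes — net change −10 (cost falls by 10).

Current service cost with {A, C}: 684.
Adding B: each farm re-picks its cheapest; new service cost 668, saving 16.
Extra fixed cost: 6. Net change = 6 − 16 = -10.
(Totals: 752 → 742.)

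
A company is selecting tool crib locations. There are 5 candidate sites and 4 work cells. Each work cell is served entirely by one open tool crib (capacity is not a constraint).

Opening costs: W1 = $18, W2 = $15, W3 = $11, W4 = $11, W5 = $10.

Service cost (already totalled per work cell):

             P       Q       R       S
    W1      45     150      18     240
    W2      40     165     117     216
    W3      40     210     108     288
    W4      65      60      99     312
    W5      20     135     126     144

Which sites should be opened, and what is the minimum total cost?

Open W1, W4 and W5; minimum total cost 281.

For any fixed open set, each work cell goes to its cheapest open site; total = fixed + service.
{W1, W4, W5}: P→W5 20, Q→W4 60, R→W1 18, S→W5 144. Service 242; fixed 39; total 281.
{W1, W3, W4, W5}: service 242 + fixed 50 = 292
{W1, W2, W4, W5}: P→W5 20, Q→W4 60, R→W1 18, S→W5 144. Service 242; fixed 54; total 296.
{W1, W2, W3, W4, W5}: service 242 + fixed 65 = 307
No other subset beats 281.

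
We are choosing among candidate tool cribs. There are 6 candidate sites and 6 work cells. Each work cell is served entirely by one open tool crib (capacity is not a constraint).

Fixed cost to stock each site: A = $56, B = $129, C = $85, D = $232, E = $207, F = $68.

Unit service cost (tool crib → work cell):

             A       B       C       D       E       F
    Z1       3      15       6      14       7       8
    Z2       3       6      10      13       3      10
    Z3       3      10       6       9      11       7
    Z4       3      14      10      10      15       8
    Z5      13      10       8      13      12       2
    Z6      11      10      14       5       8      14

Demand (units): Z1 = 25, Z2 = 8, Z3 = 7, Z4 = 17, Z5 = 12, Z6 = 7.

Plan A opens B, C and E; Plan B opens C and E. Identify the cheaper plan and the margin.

Plan B is cheaper by 129.

Plan A: {B, C, E}: Z1→C 6·25=150, Z2→E 3·8=24, Z3→C 6·7=42, Z4→C 10·17=170, Z5→C 8·12=96, Z6→E 8·7=56. Service 538; fixed 421; total 959.
Plan B: {C, E}: Z1→C 6·25=150, Z2→E 3·8=24, Z3→C 6·7=42, Z4→C 10·17=170, Z5→C 8·12=96, Z6→E 8·7=56. Service 538; fixed 292; total 830.
Difference: |959 − 830| = 129.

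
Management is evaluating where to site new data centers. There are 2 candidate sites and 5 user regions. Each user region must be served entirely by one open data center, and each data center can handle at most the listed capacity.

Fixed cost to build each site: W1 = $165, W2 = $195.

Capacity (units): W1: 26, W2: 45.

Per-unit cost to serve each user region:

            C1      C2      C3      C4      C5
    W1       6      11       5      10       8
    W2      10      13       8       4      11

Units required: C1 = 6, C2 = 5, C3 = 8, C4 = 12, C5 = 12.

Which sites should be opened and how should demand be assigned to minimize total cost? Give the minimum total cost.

Minimum total cost: 564

Open {W2}: C1→W2 10·6=60, C2→W2 13·5=65, C3→W2 8·8=64, C4→W2 4·12=48, C5→W2 11·12=132.
Loads: W2 carries 43/45. Service 369; fixed 195; total 564.
Next best feasible plan costs 645.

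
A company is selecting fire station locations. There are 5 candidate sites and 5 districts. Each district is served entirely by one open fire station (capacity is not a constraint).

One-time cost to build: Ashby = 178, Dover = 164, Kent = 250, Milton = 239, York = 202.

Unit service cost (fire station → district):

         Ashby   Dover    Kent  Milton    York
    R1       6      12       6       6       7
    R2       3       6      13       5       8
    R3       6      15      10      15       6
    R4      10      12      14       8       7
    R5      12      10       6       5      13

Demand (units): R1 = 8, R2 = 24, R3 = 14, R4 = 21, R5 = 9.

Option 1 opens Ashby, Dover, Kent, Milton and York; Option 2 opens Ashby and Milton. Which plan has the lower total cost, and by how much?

Option 2 is cheaper by 595.

Option 1: {Ashby, Dover, Kent, Milton, York}: R1→Ashby 6·8=48, R2→Ashby 3·24=72, R3→Ashby 6·14=84, R4→York 7·21=147, R5→Milton 5·9=45. Service 396; fixed 1033; total 1429.
Option 2: {Ashby, Milton}: R1→Ashby 6·8=48, R2→Ashby 3·24=72, R3→Ashby 6·14=84, R4→Milton 8·21=168, R5→Milton 5·9=45. Service 417; fixed 417; total 834.
Difference: |1429 − 834| = 595.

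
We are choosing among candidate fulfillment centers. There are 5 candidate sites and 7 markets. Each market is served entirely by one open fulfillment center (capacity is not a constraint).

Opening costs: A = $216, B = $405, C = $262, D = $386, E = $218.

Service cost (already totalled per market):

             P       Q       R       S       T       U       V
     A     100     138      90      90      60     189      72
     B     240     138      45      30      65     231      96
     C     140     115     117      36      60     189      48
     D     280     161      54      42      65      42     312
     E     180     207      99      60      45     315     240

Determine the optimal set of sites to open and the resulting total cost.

Open A only; minimum total cost 955.

For any fixed open set, each market goes to its cheapest open site; total = fixed + service.
{A}: P→A 100, Q→A 138, R→A 90, S→A 90, T→A 60, U→A 189, V→A 72. Service 739; fixed 216; total 955.
{C}: service 705 + fixed 262 = 967
{A, D}: P→A 100, Q→A 138, R→D 54, S→D 42, T→A 60, U→D 42, V→A 72. Service 508; fixed 602; total 1110.
{A, B, C, D, E}: service 425 + fixed 1487 = 1912
No other subset beats 955.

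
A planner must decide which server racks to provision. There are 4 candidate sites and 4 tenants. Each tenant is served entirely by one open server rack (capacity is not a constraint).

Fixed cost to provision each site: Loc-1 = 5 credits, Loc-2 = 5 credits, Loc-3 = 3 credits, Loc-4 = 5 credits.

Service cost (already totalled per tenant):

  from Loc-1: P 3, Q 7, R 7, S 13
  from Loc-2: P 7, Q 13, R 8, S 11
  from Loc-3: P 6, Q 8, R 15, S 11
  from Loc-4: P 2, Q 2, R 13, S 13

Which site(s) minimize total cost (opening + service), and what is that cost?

For any fixed open set, each tenant goes to its cheapest open site; total = fixed + service.
{Loc-2, Loc-4}: P→Loc-4 2, Q→Loc-4 2, R→Loc-2 8, S→Loc-2 11. Service 23; fixed 10; total 33.
{Loc-1, Loc-4}: P→Loc-4 2, Q→Loc-4 2, R→Loc-1 7, S→Loc-1 13. Service 24; fixed 10; total 34.
{Loc-1}: service 30 + fixed 5 = 35
{Loc-1, Loc-2, Loc-3, Loc-4}: service 22 + fixed 18 = 40
No other subset beats 33.

Open Loc-2 and Loc-4; minimum total cost 33.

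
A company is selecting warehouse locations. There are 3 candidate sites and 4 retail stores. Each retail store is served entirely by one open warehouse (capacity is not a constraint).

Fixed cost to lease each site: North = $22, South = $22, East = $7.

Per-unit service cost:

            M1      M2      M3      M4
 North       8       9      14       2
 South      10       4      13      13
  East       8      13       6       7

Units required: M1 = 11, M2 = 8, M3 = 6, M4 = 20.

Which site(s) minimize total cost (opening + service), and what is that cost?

For any fixed open set, each retail store goes to its cheapest open site; total = fixed + service.
{North, South, East}: M1→North 8·11=88, M2→South 4·8=32, M3→East 6·6=36, M4→North 2·20=40. Service 196; fixed 51; total 247.
{North, East}: service 236 + fixed 29 = 265
{North, South}: service 238 + fixed 44 = 282
{East}: M1→East 8·11=88, M2→East 13·8=104, M3→East 6·6=36, M4→East 7·20=140. Service 368; fixed 7; total 375.
No other subset beats 247.

Open North, South and East; minimum total cost 247.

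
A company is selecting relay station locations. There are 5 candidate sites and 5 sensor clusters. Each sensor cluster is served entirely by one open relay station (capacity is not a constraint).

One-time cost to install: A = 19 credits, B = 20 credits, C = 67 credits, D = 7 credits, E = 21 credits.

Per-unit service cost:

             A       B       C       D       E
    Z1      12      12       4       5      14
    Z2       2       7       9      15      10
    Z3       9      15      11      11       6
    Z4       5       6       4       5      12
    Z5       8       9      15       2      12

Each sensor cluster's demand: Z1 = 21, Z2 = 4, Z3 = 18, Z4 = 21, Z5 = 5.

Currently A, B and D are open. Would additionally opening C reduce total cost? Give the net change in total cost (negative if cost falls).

Current service cost with {A, B, D}: 390.
Adding C: each sensor cluster re-picks its cheapest; new service cost 348, saving 42.
Extra fixed cost: 67. Net change = 67 − 42 = 25.
(Totals: 436 → 461.)

No — net change +25 (cost rises by 25).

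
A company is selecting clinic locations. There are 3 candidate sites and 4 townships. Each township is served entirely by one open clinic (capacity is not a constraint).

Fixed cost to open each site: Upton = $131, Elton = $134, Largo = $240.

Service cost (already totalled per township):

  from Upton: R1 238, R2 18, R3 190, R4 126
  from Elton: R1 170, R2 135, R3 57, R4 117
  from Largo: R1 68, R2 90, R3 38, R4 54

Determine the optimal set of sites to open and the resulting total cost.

Open Largo only; minimum total cost 490.

For any fixed open set, each township goes to its cheapest open site; total = fixed + service.
{Largo}: R1→Largo 68, R2→Largo 90, R3→Largo 38, R4→Largo 54. Service 250; fixed 240; total 490.
{Upton, Largo}: service 178 + fixed 371 = 549
{Elton}: R1→Elton 170, R2→Elton 135, R3→Elton 57, R4→Elton 117. Service 479; fixed 134; total 613.
{Upton, Elton, Largo}: service 178 + fixed 505 = 683
(All 7 nonempty subsets were checked; Largo only is lowest.)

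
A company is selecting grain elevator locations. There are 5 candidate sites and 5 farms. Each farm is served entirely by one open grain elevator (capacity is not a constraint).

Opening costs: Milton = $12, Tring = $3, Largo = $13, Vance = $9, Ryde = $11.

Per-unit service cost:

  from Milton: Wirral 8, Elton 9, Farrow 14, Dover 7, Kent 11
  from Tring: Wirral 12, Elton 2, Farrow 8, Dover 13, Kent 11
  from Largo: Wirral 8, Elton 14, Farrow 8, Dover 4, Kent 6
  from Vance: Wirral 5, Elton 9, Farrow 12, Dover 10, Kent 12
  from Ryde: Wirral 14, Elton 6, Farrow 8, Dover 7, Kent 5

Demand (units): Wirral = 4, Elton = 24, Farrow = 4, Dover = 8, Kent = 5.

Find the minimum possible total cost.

For any fixed open set, each farm goes to its cheapest open site; total = fixed + service.
{Tring, Largo, Vance}: Wirral→Vance 5·4=20, Elton→Tring 2·24=48, Farrow→Tring 8·4=32, Dover→Largo 4·8=32, Kent→Largo 6·5=30. Service 162; fixed 25; total 187.
{Tring, Largo}: service 174 + fixed 16 = 190
{Tring, Largo, Vance, Ryde}: service 157 + fixed 36 = 193
{Milton, Tring, Largo, Vance, Ryde}: service 157 + fixed 48 = 205
No other subset beats 187.

Minimum total cost: 187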